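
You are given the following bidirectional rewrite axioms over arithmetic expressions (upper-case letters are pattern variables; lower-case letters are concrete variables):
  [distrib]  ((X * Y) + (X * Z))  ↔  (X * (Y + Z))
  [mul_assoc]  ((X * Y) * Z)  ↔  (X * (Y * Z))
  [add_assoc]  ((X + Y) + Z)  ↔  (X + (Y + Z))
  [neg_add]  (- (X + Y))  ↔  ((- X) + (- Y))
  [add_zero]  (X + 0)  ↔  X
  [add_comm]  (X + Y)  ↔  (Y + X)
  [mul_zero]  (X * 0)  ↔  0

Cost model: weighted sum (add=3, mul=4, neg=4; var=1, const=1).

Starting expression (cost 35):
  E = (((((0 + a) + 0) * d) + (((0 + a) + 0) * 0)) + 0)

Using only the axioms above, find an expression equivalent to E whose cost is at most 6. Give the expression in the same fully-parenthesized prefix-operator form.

(a * d)   [cost 6]

1. [distrib →] ((((0 + a) + 0) * d) + (((0 + a) + 0) * 0))  →  (((0 + a) + 0) * (d + 0));  E = ((((0 + a) + 0) * (d + 0)) + 0)
2. [add_assoc →] ((0 + a) + 0)  →  (0 + (a + 0));  E = (((0 + (a + 0)) * (d + 0)) + 0)
3. [add_comm →] (d + 0)  →  (0 + d);  E = (((0 + (a + 0)) * (0 + d)) + 0)
4. [add_zero →] (a + 0)  →  a;  E = (((0 + a) * (0 + d)) + 0)
5. [add_zero →] (((0 + a) * (0 + d)) + 0)  →  ((0 + a) * (0 + d))
6. [add_comm →] (0 + a)  →  (a + 0);  E = ((a + 0) * (0 + d))
7. [add_comm →] (0 + d)  →  (d + 0);  E = ((a + 0) * (d + 0))
8. [add_zero →] (a + 0)  →  a;  E = (a * (d + 0))
9. [add_zero →] (d + 0)  →  d;  cost 6 ≤ 6, done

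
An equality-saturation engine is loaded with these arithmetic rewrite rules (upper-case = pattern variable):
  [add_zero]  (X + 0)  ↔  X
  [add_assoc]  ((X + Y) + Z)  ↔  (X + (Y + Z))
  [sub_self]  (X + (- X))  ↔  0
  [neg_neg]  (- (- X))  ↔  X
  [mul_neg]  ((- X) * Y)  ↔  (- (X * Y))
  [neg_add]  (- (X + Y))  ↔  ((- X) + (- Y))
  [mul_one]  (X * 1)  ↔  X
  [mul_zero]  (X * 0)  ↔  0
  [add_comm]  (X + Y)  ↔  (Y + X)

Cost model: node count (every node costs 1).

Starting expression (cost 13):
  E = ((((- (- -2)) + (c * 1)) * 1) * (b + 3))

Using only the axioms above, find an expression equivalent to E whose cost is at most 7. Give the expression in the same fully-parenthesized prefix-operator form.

((-2 + c) * (b + 3))   [cost 7]

(1) (- (- -2))  =[neg_neg →]=  -2    ⊢ (((-2 + (c * 1)) * 1) * (b + 3))
(2) ((-2 + (c * 1)) * 1)  =[mul_one →]=  (-2 + (c * 1))    ⊢ ((-2 + (c * 1)) * (b + 3))
(3) (c * 1)  =[mul_one →]=  c    ⊢ cost 7, within 7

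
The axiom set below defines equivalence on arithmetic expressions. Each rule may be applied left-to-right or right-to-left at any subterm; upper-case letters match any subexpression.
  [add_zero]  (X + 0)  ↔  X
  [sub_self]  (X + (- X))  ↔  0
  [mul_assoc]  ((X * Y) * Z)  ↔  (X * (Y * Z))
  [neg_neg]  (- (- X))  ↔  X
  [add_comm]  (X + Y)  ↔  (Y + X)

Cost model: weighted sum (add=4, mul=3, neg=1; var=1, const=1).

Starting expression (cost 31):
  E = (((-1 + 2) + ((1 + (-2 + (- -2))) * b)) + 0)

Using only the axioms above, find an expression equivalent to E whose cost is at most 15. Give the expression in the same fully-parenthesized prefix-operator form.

1. [sub_self →] (-2 + (- -2))  →  0;  E = (((-1 + 2) + ((1 + 0) * b)) + 0)
2. [add_zero →] (1 + 0)  →  1;  E = (((-1 + 2) + (1 * b)) + 0)
3. [add_zero →] (((-1 + 2) + (1 * b)) + 0)  →  ((-1 + 2) + (1 * b));  cost 15 ≤ 15, done

((-1 + 2) + (1 * b))   [cost 15]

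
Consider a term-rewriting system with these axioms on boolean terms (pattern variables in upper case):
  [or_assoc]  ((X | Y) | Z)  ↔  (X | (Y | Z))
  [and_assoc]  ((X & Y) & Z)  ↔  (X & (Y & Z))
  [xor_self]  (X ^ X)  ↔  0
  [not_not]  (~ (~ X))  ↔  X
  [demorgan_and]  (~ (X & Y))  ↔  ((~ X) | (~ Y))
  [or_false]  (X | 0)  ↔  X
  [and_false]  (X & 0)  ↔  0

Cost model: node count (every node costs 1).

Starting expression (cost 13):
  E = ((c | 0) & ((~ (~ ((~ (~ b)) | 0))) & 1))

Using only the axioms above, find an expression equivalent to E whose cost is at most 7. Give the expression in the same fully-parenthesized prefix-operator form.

1. [or_false →] ((~ (~ b)) | 0)  →  (~ (~ b));  E = ((c | 0) & ((~ (~ (~ (~ b)))) & 1))
2. [not_not →] (~ (~ (~ b)))  →  (~ b);  E = ((c | 0) & ((~ (~ b)) & 1))
3. [not_not →] (~ (~ b))  →  b;  cost 7 ≤ 7, done

((c | 0) & (b & 1))   [cost 7]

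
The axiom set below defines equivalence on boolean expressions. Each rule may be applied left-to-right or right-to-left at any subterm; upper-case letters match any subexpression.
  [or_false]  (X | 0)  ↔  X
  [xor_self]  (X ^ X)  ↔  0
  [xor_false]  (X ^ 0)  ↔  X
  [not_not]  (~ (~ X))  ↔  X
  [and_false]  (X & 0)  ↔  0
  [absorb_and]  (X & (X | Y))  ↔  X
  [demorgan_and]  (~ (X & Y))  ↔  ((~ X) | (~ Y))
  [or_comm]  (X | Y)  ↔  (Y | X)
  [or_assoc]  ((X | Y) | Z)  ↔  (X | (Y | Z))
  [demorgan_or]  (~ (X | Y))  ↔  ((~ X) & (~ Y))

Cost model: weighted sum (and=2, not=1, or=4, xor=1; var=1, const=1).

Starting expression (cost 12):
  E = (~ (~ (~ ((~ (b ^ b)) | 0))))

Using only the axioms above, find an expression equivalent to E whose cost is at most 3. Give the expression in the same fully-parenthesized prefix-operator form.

1. [not_not →] (~ (~ (~ ((~ (b ^ b)) | 0))))  →  (~ ((~ (b ^ b)) | 0))
2. [or_false →] ((~ (b ^ b)) | 0)  →  (~ (b ^ b));  E = (~ (~ (b ^ b)))
3. [not_not →] (~ (~ (b ^ b)))  →  (b ^ b);  cost 3 ≤ 3, done

(b ^ b)   [cost 3]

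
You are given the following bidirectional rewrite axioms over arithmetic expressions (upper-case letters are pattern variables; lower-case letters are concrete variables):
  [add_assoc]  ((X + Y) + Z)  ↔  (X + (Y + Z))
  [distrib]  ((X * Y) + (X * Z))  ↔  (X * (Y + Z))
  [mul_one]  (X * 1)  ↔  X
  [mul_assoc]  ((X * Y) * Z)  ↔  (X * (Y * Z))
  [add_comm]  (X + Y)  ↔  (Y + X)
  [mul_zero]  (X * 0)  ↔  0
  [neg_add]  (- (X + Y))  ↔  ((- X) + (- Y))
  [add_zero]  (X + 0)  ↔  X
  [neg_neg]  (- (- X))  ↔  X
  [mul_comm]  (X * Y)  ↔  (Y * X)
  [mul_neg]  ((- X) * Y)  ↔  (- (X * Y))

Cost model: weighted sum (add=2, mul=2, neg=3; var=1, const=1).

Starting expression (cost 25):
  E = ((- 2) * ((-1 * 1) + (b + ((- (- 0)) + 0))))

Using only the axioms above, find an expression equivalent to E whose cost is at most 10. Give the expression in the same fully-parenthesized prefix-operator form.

((- 2) * (-1 + b))   [cost 10]

(1) ((- (- 0)) + 0)  =[add_zero →]=  (- (- 0))    ⊢ ((- 2) * ((-1 * 1) + (b + (- (- 0)))))
(2) (-1 * 1)  =[mul_one →]=  -1    ⊢ ((- 2) * (-1 + (b + (- (- 0)))))
(3) (- (- 0))  =[neg_neg →]=  0    ⊢ ((- 2) * (-1 + (b + 0)))
(4) (b + 0)  =[add_zero →]=  b    ⊢ cost 10, within 10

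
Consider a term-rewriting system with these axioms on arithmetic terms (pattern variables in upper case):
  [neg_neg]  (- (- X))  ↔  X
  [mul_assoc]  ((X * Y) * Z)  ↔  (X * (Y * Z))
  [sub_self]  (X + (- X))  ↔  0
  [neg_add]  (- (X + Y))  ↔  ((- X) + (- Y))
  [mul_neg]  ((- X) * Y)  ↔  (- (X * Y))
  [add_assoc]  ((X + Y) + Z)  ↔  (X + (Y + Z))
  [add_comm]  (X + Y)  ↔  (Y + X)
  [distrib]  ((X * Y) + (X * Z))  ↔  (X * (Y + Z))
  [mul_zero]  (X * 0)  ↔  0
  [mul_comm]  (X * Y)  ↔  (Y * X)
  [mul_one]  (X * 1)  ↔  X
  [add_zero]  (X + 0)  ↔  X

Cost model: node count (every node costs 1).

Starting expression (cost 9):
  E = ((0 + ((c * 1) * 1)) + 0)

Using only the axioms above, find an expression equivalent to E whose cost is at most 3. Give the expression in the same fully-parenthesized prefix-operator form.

1. [mul_one →] ((c * 1) * 1)  →  (c * 1);  E = ((0 + (c * 1)) + 0)
2. [add_zero →] ((0 + (c * 1)) + 0)  →  (0 + (c * 1))
3. [mul_one →] (c * 1)  →  c;  cost 3 ≤ 3, done

(0 + c)   [cost 3]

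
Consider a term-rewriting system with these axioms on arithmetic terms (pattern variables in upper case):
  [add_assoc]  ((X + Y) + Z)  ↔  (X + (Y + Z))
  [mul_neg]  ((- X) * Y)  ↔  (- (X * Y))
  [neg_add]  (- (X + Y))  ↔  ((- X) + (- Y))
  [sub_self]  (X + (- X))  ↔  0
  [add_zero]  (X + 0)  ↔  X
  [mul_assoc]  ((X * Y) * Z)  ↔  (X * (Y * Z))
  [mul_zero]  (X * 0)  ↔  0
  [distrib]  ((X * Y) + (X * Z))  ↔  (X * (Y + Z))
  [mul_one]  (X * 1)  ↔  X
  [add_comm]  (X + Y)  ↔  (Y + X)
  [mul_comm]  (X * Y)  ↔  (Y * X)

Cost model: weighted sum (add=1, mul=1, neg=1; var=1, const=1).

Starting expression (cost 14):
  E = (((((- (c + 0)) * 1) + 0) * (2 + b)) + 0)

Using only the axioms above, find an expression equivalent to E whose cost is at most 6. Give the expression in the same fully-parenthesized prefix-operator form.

(1) (((- (c + 0)) * 1) + 0)  =[add_zero →]=  ((- (c + 0)) * 1)    ⊢ ((((- (c + 0)) * 1) * (2 + b)) + 0)
(2) (c + 0)  =[add_zero →]=  c    ⊢ ((((- c) * 1) * (2 + b)) + 0)
(3) ((- c) * 1)  =[mul_one →]=  (- c)    ⊢ (((- c) * (2 + b)) + 0)
(4) (((- c) * (2 + b)) + 0)  =[add_zero →]=  ((- c) * (2 + b))    ⊢ cost 6, within 6

((- c) * (2 + b))   [cost 6]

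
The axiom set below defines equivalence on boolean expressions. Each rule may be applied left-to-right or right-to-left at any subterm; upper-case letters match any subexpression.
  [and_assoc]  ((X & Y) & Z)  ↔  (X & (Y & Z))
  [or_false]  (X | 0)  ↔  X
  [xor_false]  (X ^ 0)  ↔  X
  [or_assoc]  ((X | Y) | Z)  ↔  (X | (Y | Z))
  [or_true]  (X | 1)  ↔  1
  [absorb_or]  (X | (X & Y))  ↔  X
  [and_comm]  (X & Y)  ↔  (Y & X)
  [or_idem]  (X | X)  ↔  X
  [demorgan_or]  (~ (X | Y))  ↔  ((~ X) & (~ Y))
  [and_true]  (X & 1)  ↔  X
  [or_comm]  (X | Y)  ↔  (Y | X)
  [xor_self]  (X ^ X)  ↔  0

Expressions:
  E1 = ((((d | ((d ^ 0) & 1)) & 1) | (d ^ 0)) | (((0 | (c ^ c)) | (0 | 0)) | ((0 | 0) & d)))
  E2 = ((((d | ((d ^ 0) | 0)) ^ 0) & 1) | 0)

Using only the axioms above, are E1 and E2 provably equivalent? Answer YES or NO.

YES

1. [and_true →] ((d | ((d ^ 0) & 1)) & 1)  →  (d | ((d ^ 0) & 1));  E1 = (((d | ((d ^ 0) & 1)) | (d ^ 0)) | (((0 | (c ^ c)) | (0 | 0)) | ((0 | 0) & d)))
2. [xor_self →] (c ^ c)  →  0;  E1 = (((d | ((d ^ 0) & 1)) | (d ^ 0)) | (((0 | 0) | (0 | 0)) | ((0 | 0) & d)))
3. [or_idem →] ((0 | 0) | (0 | 0))  →  (0 | 0);  E1 = (((d | ((d ^ 0) & 1)) | (d ^ 0)) | ((0 | 0) | ((0 | 0) & d)))
4. [absorb_or →] ((0 | 0) | ((0 | 0) & d))  →  (0 | 0);  E1 = (((d | ((d ^ 0) & 1)) | (d ^ 0)) | (0 | 0))
5. [and_true →] ((d ^ 0) & 1)  →  (d ^ 0);  E1 = (((d | (d ^ 0)) | (d ^ 0)) | (0 | 0))
6. [or_idem →] (0 | 0)  →  0;  E1 = (((d | (d ^ 0)) | (d ^ 0)) | 0)
7. [or_false →] (((d | (d ^ 0)) | (d ^ 0)) | 0)  →  ((d | (d ^ 0)) | (d ^ 0))
8. [xor_false →] (d ^ 0)  →  d;  E1 = ((d | d) | (d ^ 0))
9. [xor_false →] (d ^ 0)  →  d;  E1 = ((d | d) | d)
10. [or_idem →] (d | d)  →  d;  E1 = (d | d)
11. [or_false ←] (d | d)  →  ((d | d) | 0)
12. [and_true ←] (d | d)  →  ((d | d) & 1);  E1 = (((d | d) & 1) | 0)
13. [xor_false ←] d  →  (d ^ 0);  E1 = (((d | (d ^ 0)) & 1) | 0)
14. [xor_false ←] (d | (d ^ 0))  →  ((d | (d ^ 0)) ^ 0);  E1 = ((((d | (d ^ 0)) ^ 0) & 1) | 0)
15. [or_false ←] (d ^ 0)  →  ((d ^ 0) | 0);  this is E2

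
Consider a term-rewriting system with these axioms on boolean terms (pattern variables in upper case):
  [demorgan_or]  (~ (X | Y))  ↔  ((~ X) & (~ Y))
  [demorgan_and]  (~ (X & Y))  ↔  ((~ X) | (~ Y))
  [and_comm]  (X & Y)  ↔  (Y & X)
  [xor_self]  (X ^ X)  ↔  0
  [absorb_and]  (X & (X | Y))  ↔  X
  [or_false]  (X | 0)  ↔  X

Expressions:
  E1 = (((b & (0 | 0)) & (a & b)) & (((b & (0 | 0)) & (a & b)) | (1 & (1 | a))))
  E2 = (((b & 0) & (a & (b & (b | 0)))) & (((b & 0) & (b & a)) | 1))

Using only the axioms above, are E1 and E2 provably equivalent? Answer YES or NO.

YES

step 1: absorb_and (→) rewrites (1 & (1 | a)) into 1, now (((b & (0 | 0)) & (a & b)) & (((b & (0 | 0)) & (a & b)) | 1))
step 2: absorb_and (→) rewrites (((b & (0 | 0)) & (a & b)) & (((b & (0 | 0)) & (a & b)) | 1)) into ((b & (0 | 0)) & (a & b))
step 3: or_false (→) rewrites (0 | 0) into 0, now ((b & 0) & (a & b))
step 4: and_comm (→) rewrites (a & b) into (b & a), now ((b & 0) & (b & a))
step 5: absorb_and (←) rewrites ((b & 0) & (b & a)) into (((b & 0) & (b & a)) & (((b & 0) & (b & a)) | 1))
step 6: and_comm (→) rewrites (b & a) into (a & b), now (((b & 0) & (a & b)) & (((b & 0) & (b & a)) | 1))
step 7: absorb_and (←) rewrites b into (b & (b | 0)), which is E2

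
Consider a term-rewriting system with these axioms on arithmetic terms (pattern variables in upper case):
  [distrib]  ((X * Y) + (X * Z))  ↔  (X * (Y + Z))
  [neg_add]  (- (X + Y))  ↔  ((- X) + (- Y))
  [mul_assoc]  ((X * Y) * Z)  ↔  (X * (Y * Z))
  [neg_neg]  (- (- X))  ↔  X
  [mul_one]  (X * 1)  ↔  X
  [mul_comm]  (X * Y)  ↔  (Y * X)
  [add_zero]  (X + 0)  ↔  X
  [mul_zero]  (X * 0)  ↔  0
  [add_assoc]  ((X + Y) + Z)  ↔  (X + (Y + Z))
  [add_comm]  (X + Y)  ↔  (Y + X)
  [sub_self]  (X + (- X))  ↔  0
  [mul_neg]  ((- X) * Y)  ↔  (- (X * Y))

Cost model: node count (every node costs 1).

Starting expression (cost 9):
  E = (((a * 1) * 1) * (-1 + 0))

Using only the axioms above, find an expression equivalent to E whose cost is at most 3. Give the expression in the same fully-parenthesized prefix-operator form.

1. [mul_one →] ((a * 1) * 1)  →  (a * 1);  E = ((a * 1) * (-1 + 0))
2. [mul_one →] (a * 1)  →  a;  E = (a * (-1 + 0))
3. [add_zero →] (-1 + 0)  →  -1;  cost 3 ≤ 3, done

(a * -1)   [cost 3]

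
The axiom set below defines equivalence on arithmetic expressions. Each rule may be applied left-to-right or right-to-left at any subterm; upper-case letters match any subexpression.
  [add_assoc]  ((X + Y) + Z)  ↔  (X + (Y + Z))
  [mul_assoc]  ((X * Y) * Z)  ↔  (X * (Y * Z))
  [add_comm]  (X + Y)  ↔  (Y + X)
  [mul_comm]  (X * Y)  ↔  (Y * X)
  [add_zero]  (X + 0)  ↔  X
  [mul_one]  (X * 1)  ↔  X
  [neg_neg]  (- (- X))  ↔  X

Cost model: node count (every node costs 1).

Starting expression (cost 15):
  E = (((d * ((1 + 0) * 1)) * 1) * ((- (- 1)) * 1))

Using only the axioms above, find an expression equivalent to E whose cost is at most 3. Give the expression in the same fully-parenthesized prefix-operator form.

(d * 1)   [cost 3]

(1) (1 + 0)  =[add_zero →]=  1    ⊢ (((d * (1 * 1)) * 1) * ((- (- 1)) * 1))
(2) (1 * 1)  =[mul_one →]=  1    ⊢ (((d * 1) * 1) * ((- (- 1)) * 1))
(3) ((d * 1) * 1)  =[mul_one →]=  (d * 1)    ⊢ ((d * 1) * ((- (- 1)) * 1))
(4) (d * 1)  =[mul_one →]=  d    ⊢ (d * ((- (- 1)) * 1))
(5) ((- (- 1)) * 1)  =[mul_one →]=  (- (- 1))    ⊢ (d * (- (- 1)))
(6) (- (- 1))  =[neg_neg →]=  1    ⊢ cost 3, within 3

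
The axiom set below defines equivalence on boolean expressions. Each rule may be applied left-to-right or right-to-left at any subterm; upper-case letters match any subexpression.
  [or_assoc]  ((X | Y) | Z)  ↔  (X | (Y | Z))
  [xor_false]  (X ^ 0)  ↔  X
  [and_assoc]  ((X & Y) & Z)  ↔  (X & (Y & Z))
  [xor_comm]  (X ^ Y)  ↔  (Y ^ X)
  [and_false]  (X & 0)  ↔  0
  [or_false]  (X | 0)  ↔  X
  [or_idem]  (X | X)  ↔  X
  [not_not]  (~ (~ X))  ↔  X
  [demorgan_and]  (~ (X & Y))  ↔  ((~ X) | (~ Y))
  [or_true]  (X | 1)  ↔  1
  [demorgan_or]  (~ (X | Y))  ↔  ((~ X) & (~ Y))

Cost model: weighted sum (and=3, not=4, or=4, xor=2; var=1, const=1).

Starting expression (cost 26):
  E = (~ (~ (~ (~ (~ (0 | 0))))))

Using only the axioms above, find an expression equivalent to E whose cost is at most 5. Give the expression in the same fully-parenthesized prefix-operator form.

(~ 0)   [cost 5]

step 1: or_false (→) rewrites (0 | 0) into 0, now (~ (~ (~ (~ (~ 0)))))
step 2: not_not (→) rewrites (~ (~ (~ 0))) into (~ 0), now (~ (~ (~ 0)))
step 3: not_not (→) rewrites (~ (~ 0)) into 0, reaching cost 5 (bound 5)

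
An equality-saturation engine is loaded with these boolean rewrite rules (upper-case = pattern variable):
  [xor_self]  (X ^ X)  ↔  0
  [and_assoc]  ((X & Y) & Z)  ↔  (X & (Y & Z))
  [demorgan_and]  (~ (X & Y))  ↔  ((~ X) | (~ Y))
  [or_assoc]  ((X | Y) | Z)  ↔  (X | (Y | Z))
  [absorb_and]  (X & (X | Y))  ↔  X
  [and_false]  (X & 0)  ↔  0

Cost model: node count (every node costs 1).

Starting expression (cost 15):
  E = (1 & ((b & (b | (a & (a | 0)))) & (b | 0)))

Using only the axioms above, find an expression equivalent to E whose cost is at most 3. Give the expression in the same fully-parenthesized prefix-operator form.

(1 & b)   [cost 3]

1. [absorb_and →] (a & (a | 0))  →  a;  E = (1 & ((b & (b | a)) & (b | 0)))
2. [absorb_and →] (b & (b | a))  →  b;  E = (1 & (b & (b | 0)))
3. [absorb_and →] (b & (b | 0))  →  b;  cost 3 ≤ 3, done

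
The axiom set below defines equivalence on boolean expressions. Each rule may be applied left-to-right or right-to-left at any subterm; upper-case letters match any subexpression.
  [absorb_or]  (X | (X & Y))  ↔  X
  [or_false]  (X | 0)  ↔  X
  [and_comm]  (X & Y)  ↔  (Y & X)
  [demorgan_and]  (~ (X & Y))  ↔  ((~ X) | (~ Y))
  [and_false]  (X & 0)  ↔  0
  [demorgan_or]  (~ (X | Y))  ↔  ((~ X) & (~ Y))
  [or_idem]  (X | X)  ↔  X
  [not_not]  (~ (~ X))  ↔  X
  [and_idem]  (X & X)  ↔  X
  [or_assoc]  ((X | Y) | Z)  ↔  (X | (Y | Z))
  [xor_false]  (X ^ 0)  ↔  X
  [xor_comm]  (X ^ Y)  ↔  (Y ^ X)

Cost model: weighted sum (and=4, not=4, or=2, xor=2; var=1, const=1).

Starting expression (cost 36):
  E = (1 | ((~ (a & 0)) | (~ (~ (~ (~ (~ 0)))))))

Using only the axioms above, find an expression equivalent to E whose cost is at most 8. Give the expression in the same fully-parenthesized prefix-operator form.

step 1: not_not (→) rewrites (~ (~ (~ 0))) into (~ 0), now (1 | ((~ (a & 0)) | (~ (~ (~ 0)))))
step 2: not_not (→) rewrites (~ (~ (~ 0))) into (~ 0), now (1 | ((~ (a & 0)) | (~ 0)))
step 3: and_false (→) rewrites (a & 0) into 0, now (1 | ((~ 0) | (~ 0)))
step 4: or_idem (→) rewrites ((~ 0) | (~ 0)) into (~ 0), reaching cost 8 (bound 8)

(1 | (~ 0))   [cost 8]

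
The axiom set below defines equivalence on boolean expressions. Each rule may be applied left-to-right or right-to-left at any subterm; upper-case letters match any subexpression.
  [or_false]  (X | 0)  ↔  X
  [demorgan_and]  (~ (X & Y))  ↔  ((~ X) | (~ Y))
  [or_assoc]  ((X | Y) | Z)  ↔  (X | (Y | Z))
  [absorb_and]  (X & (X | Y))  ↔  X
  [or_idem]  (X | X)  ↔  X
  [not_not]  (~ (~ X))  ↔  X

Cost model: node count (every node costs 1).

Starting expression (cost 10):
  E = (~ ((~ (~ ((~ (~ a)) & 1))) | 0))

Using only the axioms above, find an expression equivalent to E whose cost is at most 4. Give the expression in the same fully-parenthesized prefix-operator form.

(1) ((~ (~ ((~ (~ a)) & 1))) | 0)  =[or_false →]=  (~ (~ ((~ (~ a)) & 1)))    ⊢ (~ (~ (~ ((~ (~ a)) & 1))))
(2) (~ (~ (~ ((~ (~ a)) & 1))))  =[not_not →]=  (~ ((~ (~ a)) & 1))
(3) (~ (~ a))  =[not_not →]=  a    ⊢ cost 4, within 4

(~ (a & 1))   [cost 4]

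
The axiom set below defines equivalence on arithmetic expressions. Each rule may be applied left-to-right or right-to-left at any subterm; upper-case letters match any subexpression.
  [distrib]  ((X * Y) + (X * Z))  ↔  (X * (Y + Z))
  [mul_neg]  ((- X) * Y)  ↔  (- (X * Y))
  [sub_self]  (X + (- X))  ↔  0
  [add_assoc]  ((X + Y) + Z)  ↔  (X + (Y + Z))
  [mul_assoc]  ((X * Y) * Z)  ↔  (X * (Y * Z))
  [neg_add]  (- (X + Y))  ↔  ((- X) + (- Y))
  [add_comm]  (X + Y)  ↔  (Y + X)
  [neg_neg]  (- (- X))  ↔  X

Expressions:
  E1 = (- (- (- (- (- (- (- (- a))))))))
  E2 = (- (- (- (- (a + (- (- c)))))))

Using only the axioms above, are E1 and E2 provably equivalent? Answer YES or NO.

NO

The axioms are sound identities: if E1 ↔* E2 then E1 and E2 evaluate identically under any assignment.
Under a=0, c=1: E1 evaluates to 0, E2 to 1. Distinct ⇒ no rewrite sequence connects them.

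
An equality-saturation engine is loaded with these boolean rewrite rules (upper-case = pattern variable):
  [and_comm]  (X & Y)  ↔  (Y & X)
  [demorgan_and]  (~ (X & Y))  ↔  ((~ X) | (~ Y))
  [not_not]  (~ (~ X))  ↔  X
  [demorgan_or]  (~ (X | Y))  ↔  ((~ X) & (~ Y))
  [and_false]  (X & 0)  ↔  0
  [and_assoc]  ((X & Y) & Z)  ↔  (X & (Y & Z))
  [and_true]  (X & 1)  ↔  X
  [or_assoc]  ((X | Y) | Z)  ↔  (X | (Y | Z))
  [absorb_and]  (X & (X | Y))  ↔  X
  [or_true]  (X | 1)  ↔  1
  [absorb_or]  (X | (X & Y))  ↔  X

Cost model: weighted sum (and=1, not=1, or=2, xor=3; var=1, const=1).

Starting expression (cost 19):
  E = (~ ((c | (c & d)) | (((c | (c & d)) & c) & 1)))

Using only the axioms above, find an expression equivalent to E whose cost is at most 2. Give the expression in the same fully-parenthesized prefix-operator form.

(~ c)   [cost 2]

(1) (((c | (c & d)) & c) & 1)  =[and_true →]=  ((c | (c & d)) & c)    ⊢ (~ ((c | (c & d)) | ((c | (c & d)) & c)))
(2) ((c | (c & d)) | ((c | (c & d)) & c))  =[absorb_or →]=  (c | (c & d))    ⊢ (~ (c | (c & d)))
(3) (c | (c & d))  =[absorb_or →]=  c    ⊢ cost 2, within 2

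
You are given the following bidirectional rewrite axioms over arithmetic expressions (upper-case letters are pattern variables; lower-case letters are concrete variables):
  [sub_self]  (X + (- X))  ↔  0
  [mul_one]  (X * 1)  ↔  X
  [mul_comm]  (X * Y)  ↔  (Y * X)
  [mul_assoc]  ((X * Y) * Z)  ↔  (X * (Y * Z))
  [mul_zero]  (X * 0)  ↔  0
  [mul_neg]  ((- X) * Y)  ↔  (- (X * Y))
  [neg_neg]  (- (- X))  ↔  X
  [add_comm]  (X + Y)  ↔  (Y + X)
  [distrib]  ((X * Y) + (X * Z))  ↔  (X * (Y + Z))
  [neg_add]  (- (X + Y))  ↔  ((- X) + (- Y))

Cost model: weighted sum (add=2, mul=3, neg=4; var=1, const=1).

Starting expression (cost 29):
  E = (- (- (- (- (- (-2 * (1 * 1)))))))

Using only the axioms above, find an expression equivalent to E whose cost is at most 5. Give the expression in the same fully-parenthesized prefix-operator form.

1. [neg_neg →] (- (- (- (- (-2 * (1 * 1))))))  →  (- (- (-2 * (1 * 1))));  E = (- (- (- (-2 * (1 * 1)))))
2. [mul_one →] (1 * 1)  →  1;  E = (- (- (- (-2 * 1))))
3. [mul_one →] (-2 * 1)  →  -2;  E = (- (- (- -2)))
4. [neg_neg →] (- (- -2))  →  -2;  cost 5 ≤ 5, done

(- -2)   [cost 5]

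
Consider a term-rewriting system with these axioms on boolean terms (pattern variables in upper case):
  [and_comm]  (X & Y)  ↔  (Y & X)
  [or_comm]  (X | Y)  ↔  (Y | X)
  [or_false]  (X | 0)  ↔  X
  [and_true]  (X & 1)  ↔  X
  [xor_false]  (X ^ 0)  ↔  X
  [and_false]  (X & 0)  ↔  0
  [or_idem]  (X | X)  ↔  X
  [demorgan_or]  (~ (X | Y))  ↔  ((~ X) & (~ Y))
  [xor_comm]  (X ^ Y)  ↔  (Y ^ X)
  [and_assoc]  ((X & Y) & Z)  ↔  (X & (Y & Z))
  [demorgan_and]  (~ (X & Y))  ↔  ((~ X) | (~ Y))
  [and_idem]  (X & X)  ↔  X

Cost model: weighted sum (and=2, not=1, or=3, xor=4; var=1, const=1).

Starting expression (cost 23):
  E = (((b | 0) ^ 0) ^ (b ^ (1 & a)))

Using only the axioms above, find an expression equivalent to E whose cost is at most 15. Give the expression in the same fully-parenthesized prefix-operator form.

((b | 0) ^ (b ^ a))   [cost 15]

1. [and_comm →] (1 & a)  →  (a & 1);  E = (((b | 0) ^ 0) ^ (b ^ (a & 1)))
2. [and_true →] (a & 1)  →  a;  E = (((b | 0) ^ 0) ^ (b ^ a))
3. [xor_false →] ((b | 0) ^ 0)  →  (b | 0);  cost 15 ≤ 15, done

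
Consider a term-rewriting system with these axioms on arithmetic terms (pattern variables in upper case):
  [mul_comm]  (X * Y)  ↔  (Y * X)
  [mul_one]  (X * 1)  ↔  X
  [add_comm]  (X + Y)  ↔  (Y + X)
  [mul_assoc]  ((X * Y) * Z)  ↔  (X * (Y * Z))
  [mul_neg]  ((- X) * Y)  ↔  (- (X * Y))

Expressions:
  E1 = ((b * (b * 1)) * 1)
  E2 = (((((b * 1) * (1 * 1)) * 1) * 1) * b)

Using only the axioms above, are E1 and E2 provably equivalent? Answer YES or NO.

1. [mul_assoc →] ((b * (b * 1)) * 1)  →  (b * ((b * 1) * 1))
2. [mul_one →] (b * 1)  →  b;  E1 = (b * (b * 1))
3. [mul_one →] (b * 1)  →  b;  E1 = (b * b)
4. [mul_one ←] b  →  (b * 1);  E1 = ((b * 1) * b)
5. [mul_one ←] b  →  (b * 1);  E1 = (((b * 1) * 1) * b)
6. [mul_one ←] 1  →  (1 * 1);  E1 = (((b * (1 * 1)) * 1) * b)
7. [mul_one ←] b  →  (b * 1);  E1 = ((((b * 1) * (1 * 1)) * 1) * b)
8. [mul_one ←] (((b * 1) * (1 * 1)) * 1)  →  ((((b * 1) * (1 * 1)) * 1) * 1);  this is E2

YES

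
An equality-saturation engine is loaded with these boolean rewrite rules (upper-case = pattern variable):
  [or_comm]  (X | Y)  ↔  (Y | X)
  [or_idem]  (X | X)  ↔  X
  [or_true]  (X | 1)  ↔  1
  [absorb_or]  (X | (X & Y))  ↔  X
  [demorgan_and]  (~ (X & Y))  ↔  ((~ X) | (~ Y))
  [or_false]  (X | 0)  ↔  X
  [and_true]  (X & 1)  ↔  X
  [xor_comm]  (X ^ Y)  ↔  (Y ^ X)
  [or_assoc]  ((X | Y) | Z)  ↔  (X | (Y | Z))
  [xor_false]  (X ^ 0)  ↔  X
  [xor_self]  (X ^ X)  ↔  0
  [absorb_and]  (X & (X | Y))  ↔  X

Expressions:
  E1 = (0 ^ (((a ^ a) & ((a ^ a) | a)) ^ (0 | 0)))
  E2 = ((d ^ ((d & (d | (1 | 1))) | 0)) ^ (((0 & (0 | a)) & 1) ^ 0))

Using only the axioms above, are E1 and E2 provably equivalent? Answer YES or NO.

1. [absorb_and →] ((a ^ a) & ((a ^ a) | a))  →  (a ^ a);  E1 = (0 ^ ((a ^ a) ^ (0 | 0)))
2. [xor_self →] (a ^ a)  →  0;  E1 = (0 ^ (0 ^ (0 | 0)))
3. [or_false →] (0 | 0)  →  0;  E1 = (0 ^ (0 ^ 0))
4. [xor_false →] (0 ^ 0)  →  0;  E1 = (0 ^ 0)
5. [xor_self ←] 0  →  (d ^ d);  E1 = ((d ^ d) ^ 0)
6. [xor_false ←] 0  →  (0 ^ 0);  E1 = ((d ^ d) ^ (0 ^ 0))
7. [and_true ←] 0  →  (0 & 1);  E1 = ((d ^ d) ^ (0 ^ (0 & 1)))
8. [absorb_and ←] d  →  (d & (d | 1));  E1 = ((d ^ (d & (d | 1))) ^ (0 ^ (0 & 1)))
9. [xor_comm →] (0 ^ (0 & 1))  →  ((0 & 1) ^ 0);  E1 = ((d ^ (d & (d | 1))) ^ ((0 & 1) ^ 0))
10. [absorb_and ←] 0  →  (0 & (0 | a));  E1 = ((d ^ (d & (d | 1))) ^ (((0 & (0 | a)) & 1) ^ 0))
11. [or_false ←] (d & (d | 1))  →  ((d & (d | 1)) | 0);  E1 = ((d ^ ((d & (d | 1)) | 0)) ^ (((0 & (0 | a)) & 1) ^ 0))
12. [or_true ←] 1  →  (1 | 1);  this is E2

YES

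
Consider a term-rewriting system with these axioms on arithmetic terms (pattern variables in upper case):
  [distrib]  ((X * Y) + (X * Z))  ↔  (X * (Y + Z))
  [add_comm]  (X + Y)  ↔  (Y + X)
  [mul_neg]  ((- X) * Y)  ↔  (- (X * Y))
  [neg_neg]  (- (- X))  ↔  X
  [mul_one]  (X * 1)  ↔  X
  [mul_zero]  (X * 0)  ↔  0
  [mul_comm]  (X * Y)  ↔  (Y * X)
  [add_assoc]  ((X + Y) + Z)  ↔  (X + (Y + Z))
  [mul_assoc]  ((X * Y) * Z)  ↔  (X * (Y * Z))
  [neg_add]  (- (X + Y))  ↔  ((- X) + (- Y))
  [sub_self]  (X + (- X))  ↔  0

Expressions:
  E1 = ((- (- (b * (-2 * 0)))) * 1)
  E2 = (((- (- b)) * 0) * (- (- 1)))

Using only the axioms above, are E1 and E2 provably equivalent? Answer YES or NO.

YES

step 1: mul_one (→) rewrites ((- (- (b * (-2 * 0)))) * 1) into (- (- (b * (-2 * 0))))
step 2: mul_zero (→) rewrites (-2 * 0) into 0, now (- (- (b * 0)))
step 3: neg_neg (→) rewrites (- (- (b * 0))) into (b * 0)
step 4: mul_one (←) rewrites (b * 0) into ((b * 0) * 1)
step 5: neg_neg (←) rewrites b into (- (- b)), now (((- (- b)) * 0) * 1)
step 6: neg_neg (←) rewrites 1 into (- (- 1)), which is E2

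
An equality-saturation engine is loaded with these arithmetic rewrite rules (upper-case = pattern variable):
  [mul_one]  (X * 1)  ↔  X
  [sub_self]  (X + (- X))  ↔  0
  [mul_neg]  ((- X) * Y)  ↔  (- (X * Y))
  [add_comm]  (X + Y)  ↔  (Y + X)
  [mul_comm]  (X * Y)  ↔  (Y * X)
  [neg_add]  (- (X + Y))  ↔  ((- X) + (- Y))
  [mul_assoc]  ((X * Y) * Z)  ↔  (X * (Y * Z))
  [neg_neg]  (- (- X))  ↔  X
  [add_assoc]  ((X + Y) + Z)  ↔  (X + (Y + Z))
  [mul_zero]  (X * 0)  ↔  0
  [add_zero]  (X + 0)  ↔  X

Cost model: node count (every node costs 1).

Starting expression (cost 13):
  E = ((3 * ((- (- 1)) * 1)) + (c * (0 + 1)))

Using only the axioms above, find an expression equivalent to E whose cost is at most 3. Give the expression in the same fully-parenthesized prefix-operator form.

(3 + c)   [cost 3]

1. [mul_one →] ((- (- 1)) * 1)  →  (- (- 1));  E = ((3 * (- (- 1))) + (c * (0 + 1)))
2. [neg_neg →] (- (- 1))  →  1;  E = ((3 * 1) + (c * (0 + 1)))
3. [add_comm →] (0 + 1)  →  (1 + 0);  E = ((3 * 1) + (c * (1 + 0)))
4. [add_zero →] (1 + 0)  →  1;  E = ((3 * 1) + (c * 1))
5. [mul_one →] (3 * 1)  →  3;  E = (3 + (c * 1))
6. [mul_one →] (c * 1)  →  c;  cost 3 ≤ 3, done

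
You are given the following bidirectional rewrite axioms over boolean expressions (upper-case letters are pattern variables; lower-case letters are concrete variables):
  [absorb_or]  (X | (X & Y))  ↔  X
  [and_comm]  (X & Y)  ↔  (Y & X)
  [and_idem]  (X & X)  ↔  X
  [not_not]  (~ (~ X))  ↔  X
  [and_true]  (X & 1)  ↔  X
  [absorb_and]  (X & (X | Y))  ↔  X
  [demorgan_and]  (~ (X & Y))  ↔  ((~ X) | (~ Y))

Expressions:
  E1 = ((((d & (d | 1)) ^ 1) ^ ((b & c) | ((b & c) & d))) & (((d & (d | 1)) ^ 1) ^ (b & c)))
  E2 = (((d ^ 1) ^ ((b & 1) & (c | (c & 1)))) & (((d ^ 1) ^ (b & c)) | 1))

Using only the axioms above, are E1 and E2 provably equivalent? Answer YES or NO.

YES

step 1: absorb_or (→) rewrites ((b & c) | ((b & c) & d)) into (b & c), now ((((d & (d | 1)) ^ 1) ^ (b & c)) & (((d & (d | 1)) ^ 1) ^ (b & c)))
step 2: and_idem (→) rewrites ((((d & (d | 1)) ^ 1) ^ (b & c)) & (((d & (d | 1)) ^ 1) ^ (b & c))) into (((d & (d | 1)) ^ 1) ^ (b & c))
step 3: absorb_and (→) rewrites (d & (d | 1)) into d, now ((d ^ 1) ^ (b & c))
step 4: absorb_and (←) rewrites ((d ^ 1) ^ (b & c)) into (((d ^ 1) ^ (b & c)) & (((d ^ 1) ^ (b & c)) | 1))
step 5: and_true (←) rewrites b into (b & 1), now (((d ^ 1) ^ ((b & 1) & c)) & (((d ^ 1) ^ (b & c)) | 1))
step 6: absorb_or (←) rewrites c into (c | (c & 1)), which is E2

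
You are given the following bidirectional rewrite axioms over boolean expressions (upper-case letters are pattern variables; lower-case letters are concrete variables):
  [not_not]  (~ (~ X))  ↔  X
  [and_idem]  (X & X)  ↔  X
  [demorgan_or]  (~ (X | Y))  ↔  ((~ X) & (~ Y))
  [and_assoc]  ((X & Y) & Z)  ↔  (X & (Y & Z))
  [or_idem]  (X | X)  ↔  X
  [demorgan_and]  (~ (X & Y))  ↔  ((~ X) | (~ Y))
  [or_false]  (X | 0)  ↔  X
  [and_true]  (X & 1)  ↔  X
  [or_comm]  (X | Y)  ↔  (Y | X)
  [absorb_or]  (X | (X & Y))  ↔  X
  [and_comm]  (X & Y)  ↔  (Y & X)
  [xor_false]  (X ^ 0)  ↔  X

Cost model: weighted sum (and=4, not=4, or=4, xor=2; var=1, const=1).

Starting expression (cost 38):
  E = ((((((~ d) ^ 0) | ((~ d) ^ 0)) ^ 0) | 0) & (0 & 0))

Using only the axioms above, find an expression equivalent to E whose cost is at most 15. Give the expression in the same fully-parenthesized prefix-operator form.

(1) (((~ d) ^ 0) | ((~ d) ^ 0))  =[or_idem →]=  ((~ d) ^ 0)    ⊢ (((((~ d) ^ 0) ^ 0) | 0) & (0 & 0))
(2) ((~ d) ^ 0)  =[xor_false →]=  (~ d)    ⊢ ((((~ d) ^ 0) | 0) & (0 & 0))
(3) ((~ d) ^ 0)  =[xor_false →]=  (~ d)    ⊢ (((~ d) | 0) & (0 & 0))
(4) ((~ d) | 0)  =[or_false →]=  (~ d)    ⊢ cost 15, within 15

((~ d) & (0 & 0))   [cost 15]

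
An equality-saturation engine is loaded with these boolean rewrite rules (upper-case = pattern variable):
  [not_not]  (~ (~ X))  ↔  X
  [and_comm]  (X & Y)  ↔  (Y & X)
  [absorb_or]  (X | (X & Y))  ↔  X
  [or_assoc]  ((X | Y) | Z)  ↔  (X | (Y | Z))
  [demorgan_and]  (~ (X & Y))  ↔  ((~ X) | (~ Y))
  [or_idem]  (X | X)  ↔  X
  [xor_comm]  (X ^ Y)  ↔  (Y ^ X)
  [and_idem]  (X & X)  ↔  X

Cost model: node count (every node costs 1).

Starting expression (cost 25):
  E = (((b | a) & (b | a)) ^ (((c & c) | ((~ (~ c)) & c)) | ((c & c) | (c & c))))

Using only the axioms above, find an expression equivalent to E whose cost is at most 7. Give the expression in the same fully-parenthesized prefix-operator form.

((b | a) ^ (c & c))   [cost 7]

step 1: not_not (→) rewrites (~ (~ c)) into c, now (((b | a) & (b | a)) ^ (((c & c) | (c & c)) | ((c & c) | (c & c))))
step 2: or_idem (→) rewrites (((c & c) | (c & c)) | ((c & c) | (c & c))) into ((c & c) | (c & c)), now (((b | a) & (b | a)) ^ ((c & c) | (c & c)))
step 3: and_idem (→) rewrites ((b | a) & (b | a)) into (b | a), now ((b | a) ^ ((c & c) | (c & c)))
step 4: or_idem (→) rewrites ((c & c) | (c & c)) into (c & c), reaching cost 7 (bound 7)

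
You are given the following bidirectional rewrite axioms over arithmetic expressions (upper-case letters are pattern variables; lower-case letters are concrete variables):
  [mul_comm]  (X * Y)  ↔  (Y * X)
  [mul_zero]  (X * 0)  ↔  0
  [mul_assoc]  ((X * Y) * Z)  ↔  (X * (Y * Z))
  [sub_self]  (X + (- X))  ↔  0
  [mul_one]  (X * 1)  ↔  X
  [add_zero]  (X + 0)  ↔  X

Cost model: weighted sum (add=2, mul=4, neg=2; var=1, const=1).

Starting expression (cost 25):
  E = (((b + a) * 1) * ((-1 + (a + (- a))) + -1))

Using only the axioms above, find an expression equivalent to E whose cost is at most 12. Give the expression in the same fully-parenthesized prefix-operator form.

((b + a) * (-1 + -1))   [cost 12]

step 1: sub_self (→) rewrites (a + (- a)) into 0, now (((b + a) * 1) * ((-1 + 0) + -1))
step 2: mul_one (→) rewrites ((b + a) * 1) into (b + a), now ((b + a) * ((-1 + 0) + -1))
step 3: add_zero (→) rewrites (-1 + 0) into -1, reaching cost 12 (bound 12)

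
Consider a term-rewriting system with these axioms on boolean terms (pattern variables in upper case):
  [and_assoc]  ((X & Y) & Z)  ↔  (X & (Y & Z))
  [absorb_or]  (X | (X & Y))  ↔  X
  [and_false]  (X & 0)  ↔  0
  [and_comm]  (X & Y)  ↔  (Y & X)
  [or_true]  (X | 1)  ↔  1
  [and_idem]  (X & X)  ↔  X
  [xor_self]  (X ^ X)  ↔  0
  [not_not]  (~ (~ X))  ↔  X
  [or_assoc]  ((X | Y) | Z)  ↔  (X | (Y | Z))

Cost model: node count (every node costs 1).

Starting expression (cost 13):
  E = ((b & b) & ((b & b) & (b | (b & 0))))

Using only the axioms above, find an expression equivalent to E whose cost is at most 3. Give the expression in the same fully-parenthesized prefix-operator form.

1. [absorb_or →] (b | (b & 0))  →  b;  E = ((b & b) & ((b & b) & b))
2. [and_idem →] (b & b)  →  b;  E = ((b & b) & (b & b))
3. [and_idem →] ((b & b) & (b & b))  →  (b & b);  cost 3 ≤ 3, done

(b & b)   [cost 3]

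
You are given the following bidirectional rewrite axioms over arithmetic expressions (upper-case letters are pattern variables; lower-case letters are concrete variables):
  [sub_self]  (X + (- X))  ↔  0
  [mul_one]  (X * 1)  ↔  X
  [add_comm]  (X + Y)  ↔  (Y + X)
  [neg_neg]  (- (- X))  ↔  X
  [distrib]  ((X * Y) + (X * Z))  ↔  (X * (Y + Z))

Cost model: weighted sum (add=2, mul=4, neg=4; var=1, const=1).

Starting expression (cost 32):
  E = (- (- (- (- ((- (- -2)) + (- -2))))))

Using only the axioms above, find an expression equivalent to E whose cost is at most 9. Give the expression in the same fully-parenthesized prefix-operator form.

(- (- 0))   [cost 9]

1. [neg_neg →] (- (- -2))  →  -2;  E = (- (- (- (- (-2 + (- -2))))))
2. [neg_neg →] (- (- (- (-2 + (- -2)))))  →  (- (-2 + (- -2)));  E = (- (- (-2 + (- -2))))
3. [sub_self →] (-2 + (- -2))  →  0;  cost 9 ≤ 9, done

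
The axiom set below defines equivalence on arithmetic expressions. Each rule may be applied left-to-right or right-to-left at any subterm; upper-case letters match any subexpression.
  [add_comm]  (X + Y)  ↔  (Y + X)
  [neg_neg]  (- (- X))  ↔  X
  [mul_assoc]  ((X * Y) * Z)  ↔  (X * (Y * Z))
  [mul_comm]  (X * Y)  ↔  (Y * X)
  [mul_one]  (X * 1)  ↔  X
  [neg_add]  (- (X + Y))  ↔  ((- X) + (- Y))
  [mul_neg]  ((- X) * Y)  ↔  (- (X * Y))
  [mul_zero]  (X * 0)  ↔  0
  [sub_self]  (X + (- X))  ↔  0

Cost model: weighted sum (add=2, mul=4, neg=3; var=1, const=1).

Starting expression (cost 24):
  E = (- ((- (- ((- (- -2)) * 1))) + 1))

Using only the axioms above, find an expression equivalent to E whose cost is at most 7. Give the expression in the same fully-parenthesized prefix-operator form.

(1) (- (- ((- (- -2)) * 1)))  =[neg_neg →]=  ((- (- -2)) * 1)    ⊢ (- (((- (- -2)) * 1) + 1))
(2) (- (- -2))  =[neg_neg →]=  -2    ⊢ (- ((-2 * 1) + 1))
(3) (-2 * 1)  =[mul_one →]=  -2    ⊢ cost 7, within 7

(- (-2 + 1))   [cost 7]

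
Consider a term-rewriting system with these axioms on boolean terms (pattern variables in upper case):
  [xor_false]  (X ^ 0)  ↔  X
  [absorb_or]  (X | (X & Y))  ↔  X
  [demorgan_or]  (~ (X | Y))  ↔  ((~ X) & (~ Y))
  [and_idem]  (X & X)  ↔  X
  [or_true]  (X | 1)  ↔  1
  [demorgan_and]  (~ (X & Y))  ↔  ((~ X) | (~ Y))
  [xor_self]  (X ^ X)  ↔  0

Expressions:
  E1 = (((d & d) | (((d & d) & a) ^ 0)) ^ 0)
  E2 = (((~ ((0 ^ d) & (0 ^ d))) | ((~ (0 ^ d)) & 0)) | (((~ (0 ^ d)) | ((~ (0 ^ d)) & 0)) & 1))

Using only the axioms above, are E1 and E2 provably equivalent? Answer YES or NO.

NO

The axioms are sound identities: if E1 ↔* E2 then E1 and E2 evaluate identically under any assignment.
Under a=0, d=0: E1 evaluates to 0, E2 to 1. Distinct ⇒ no rewrite sequence connects them.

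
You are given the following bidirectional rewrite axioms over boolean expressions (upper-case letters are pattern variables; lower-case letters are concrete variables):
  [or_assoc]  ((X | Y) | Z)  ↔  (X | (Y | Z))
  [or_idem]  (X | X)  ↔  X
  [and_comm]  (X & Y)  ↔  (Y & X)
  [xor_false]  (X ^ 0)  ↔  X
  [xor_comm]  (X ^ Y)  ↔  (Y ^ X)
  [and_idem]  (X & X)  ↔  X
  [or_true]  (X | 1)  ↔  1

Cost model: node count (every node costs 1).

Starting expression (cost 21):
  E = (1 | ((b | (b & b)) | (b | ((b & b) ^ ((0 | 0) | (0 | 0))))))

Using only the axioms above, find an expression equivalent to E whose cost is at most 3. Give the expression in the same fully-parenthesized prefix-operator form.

(1) ((0 | 0) | (0 | 0))  =[or_idem →]=  (0 | 0)    ⊢ (1 | ((b | (b & b)) | (b | ((b & b) ^ (0 | 0)))))
(2) (0 | 0)  =[or_idem →]=  0    ⊢ (1 | ((b | (b & b)) | (b | ((b & b) ^ 0))))
(3) ((b & b) ^ 0)  =[xor_false →]=  (b & b)    ⊢ (1 | ((b | (b & b)) | (b | (b & b))))
(4) ((b | (b & b)) | (b | (b & b)))  =[or_idem →]=  (b | (b & b))    ⊢ (1 | (b | (b & b)))
(5) (b & b)  =[and_idem →]=  b    ⊢ (1 | (b | b))
(6) (b | b)  =[or_idem →]=  b    ⊢ cost 3, within 3

(1 | b)   [cost 3]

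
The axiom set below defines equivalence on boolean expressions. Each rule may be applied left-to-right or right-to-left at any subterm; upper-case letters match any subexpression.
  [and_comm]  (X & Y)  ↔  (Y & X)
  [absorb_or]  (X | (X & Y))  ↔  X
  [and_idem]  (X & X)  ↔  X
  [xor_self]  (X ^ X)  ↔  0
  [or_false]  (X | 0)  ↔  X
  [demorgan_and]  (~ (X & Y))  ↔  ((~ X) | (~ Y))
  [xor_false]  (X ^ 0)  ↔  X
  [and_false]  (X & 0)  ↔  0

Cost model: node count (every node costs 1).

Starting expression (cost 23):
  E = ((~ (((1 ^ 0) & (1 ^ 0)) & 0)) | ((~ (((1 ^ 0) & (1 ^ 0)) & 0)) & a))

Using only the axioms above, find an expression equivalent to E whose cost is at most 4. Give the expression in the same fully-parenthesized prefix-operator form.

(1) ((~ (((1 ^ 0) & (1 ^ 0)) & 0)) | ((~ (((1 ^ 0) & (1 ^ 0)) & 0)) & a))  =[absorb_or →]=  (~ (((1 ^ 0) & (1 ^ 0)) & 0))
(2) ((1 ^ 0) & (1 ^ 0))  =[and_idem →]=  (1 ^ 0)    ⊢ (~ ((1 ^ 0) & 0))
(3) (1 ^ 0)  =[xor_false →]=  1    ⊢ cost 4, within 4

(~ (1 & 0))   [cost 4]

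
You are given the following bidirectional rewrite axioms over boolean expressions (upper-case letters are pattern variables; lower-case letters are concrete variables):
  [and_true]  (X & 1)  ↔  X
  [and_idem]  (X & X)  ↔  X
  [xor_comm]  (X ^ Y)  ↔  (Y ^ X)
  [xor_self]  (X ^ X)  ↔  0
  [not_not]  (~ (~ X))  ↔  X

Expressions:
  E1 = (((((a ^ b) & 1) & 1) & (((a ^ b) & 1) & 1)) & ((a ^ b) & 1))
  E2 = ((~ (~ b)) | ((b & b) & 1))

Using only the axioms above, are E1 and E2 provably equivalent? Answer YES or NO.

The axioms are sound identities: if E1 ↔* E2 then E1 and E2 evaluate identically under any assignment.
Under a=1, b=0: E1 evaluates to 1, E2 to 0. Distinct ⇒ no rewrite sequence connects them.

NO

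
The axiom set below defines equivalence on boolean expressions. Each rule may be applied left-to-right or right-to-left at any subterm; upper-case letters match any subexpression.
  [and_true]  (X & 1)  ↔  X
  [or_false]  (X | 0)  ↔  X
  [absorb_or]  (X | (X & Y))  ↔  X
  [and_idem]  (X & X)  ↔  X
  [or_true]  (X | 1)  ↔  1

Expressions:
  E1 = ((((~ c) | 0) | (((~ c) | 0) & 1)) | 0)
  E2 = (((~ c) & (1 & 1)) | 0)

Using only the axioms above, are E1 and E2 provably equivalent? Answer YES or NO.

YES

1. [or_false →] ((((~ c) | 0) | (((~ c) | 0) & 1)) | 0)  →  (((~ c) | 0) | (((~ c) | 0) & 1))
2. [absorb_or →] (((~ c) | 0) | (((~ c) | 0) & 1))  →  ((~ c) | 0)
3. [and_true ←] (~ c)  →  ((~ c) & 1);  E1 = (((~ c) & 1) | 0)
4. [and_true ←] 1  →  (1 & 1);  this is E2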